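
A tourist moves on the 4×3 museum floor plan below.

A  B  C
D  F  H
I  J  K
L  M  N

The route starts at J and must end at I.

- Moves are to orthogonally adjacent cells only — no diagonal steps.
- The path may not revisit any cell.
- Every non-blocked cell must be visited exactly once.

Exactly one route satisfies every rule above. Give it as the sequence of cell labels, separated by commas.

Need to visit all 12 open cells exactly once, starting at J and ending at I.
Cell N has only two open neighbours (K and M), so the path must pass straight through it: one of those is the cell it's entered from and the other is where it exits.
Route from J: up 1 to F, left 1 to D, up 1 to A, right 2 to C, down 3 to N, left 2 to L, up 1 to I — 11 moves in all.
Check: all 12 open cells covered.

J, F, D, A, B, C, H, K, N, M, L, I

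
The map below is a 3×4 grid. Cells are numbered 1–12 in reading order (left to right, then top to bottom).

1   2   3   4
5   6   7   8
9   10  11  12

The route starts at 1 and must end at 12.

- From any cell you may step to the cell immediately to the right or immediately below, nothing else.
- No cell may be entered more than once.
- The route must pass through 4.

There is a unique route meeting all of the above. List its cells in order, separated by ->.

1 -> 2 -> 3 -> 4 -> 8 -> 12

Moves only go right or down, so the column and row indices never decrease.
Route from 1: 3× right (reaching 4), 2× down (reaching 12) — 5 moves in all.
Check: all required cells visited.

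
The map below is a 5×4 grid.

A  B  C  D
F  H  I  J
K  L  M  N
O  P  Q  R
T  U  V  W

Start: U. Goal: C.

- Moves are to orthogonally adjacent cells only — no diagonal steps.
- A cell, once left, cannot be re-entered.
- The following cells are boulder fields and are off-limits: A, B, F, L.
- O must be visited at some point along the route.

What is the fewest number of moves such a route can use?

7

Any route passes through O somewhere between U and C. Summing Manhattan distances along the two legs (U → O → C) gives a lower bound of 2 + 5 = 7 moves.
A route of 7 moves achieves this: U → T → O → P → Q → M → I → C.
Since 7 matches the lower bound, it is optimal.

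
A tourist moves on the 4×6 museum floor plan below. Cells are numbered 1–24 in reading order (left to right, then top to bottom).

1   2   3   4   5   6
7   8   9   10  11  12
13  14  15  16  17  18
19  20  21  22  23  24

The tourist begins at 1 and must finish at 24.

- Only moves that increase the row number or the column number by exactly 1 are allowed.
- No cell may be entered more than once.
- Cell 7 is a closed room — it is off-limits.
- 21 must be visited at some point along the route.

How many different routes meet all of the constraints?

A right/down-only route from 1 to 24 makes exactly 3 down-moves and 5 right-moves in some order.
With no other constraints that would be C(8,3) = 56 routes.
Split at 21 and multiply the segment counts (each segment already excludes blocked cells): 1→21: 4; 21→24: 1; product = 4.
That gives 4 routes.

4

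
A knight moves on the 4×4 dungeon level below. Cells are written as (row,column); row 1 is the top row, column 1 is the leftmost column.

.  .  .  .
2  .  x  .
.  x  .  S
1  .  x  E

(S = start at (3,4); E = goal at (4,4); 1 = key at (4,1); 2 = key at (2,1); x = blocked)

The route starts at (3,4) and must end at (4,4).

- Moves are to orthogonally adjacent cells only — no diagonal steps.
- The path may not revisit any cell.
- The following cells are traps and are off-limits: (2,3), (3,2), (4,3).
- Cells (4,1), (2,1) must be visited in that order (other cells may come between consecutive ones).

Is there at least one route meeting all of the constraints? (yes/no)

no

Every way from (4,1) onward to (4,4) runs back through (3,4), which the route has already used — so it cannot be completed without a revisit.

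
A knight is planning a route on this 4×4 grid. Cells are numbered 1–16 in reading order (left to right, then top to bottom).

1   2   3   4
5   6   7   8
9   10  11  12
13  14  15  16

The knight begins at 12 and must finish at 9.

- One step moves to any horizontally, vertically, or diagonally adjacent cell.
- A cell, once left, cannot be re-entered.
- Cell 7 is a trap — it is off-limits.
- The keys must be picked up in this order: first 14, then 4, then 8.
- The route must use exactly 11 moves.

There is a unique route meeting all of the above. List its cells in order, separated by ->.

The waypoints must appear in the order 14, 4, 8, with no cell reused.
Route from 12: down-left 1 to 15, left 1 to 14, up 1 to 10, up-left 1 to 5, up-right 1 to 2, right 2 to 4, down 1 to 8, down-left 1 to 11, up-left 1 to 6, down-left 1 to 9 — 11 moves in all.
Check: order respected (14 at step 2, 4 at step 7, 8 at step 8); 11 moves as required.

12 -> 15 -> 14 -> 10 -> 5 -> 2 -> 3 -> 4 -> 8 -> 11 -> 6 -> 9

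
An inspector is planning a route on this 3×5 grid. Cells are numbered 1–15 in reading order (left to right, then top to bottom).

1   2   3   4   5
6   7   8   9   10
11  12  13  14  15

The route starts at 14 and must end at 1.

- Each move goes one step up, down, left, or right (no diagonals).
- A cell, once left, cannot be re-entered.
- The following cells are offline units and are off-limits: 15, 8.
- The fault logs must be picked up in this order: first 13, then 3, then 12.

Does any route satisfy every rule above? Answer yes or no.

no

Even ignoring the required order, no revisit-free route from 14 to 1 manages to pass through all of 13, 3, and 12: branching out from 14, every path either misses one of them or, having collected them, can no longer reach 1 without re-entering a cell.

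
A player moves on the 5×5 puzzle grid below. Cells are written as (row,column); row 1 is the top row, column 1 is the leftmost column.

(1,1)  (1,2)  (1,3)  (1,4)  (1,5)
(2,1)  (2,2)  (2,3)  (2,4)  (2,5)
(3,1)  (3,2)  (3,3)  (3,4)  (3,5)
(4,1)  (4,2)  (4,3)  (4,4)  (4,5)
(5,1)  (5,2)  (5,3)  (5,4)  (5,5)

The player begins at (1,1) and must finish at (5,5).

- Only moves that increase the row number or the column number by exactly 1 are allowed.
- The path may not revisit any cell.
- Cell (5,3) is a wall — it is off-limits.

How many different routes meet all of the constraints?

A right/down-only route from (1,1) to (5,5) makes exactly 4 down-moves and 4 right-moves in some order.
With no other constraints that would be C(8,4) = 70 routes.
Subtract routes through each blocked cell (inclusion–exclusion for overlaps): − through (5,3): 15 → 55.
That gives 55 routes.

55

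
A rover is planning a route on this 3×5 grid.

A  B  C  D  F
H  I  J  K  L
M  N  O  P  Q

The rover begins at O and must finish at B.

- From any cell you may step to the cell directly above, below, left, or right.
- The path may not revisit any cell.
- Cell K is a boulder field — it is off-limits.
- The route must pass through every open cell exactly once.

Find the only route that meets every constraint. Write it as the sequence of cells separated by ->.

O -> P -> Q -> L -> F -> D -> C -> J -> I -> N -> M -> H -> A -> B

Need to visit all 14 open cells exactly once, starting at O and ending at B.
Cell F has only two open neighbours (L and D), so the path must pass straight through it: one of those is the cell it's entered from and the other is where it exits.
Route from O: right 2 to Q, up 2 to F, left 2 to C, down 1 to J, left 1 to I, down 1 to N, left 1 to M, up 2 to A, right 1 to B — 13 moves in all.
Check: all 14 open cells covered.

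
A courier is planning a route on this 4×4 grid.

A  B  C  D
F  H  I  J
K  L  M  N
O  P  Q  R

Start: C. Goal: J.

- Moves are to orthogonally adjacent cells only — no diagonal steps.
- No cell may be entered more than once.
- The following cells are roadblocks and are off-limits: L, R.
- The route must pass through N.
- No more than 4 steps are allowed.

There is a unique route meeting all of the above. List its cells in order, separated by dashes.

The budget equals the shortest possible length, so every move has to be on a shortest route through the required cells.
Route from C: down 2 to M, right 1 to N, up 1 to J — 4 moves in all.
Check: all required cells visited; 4 ≤ 4 moves.

C - I - M - N - J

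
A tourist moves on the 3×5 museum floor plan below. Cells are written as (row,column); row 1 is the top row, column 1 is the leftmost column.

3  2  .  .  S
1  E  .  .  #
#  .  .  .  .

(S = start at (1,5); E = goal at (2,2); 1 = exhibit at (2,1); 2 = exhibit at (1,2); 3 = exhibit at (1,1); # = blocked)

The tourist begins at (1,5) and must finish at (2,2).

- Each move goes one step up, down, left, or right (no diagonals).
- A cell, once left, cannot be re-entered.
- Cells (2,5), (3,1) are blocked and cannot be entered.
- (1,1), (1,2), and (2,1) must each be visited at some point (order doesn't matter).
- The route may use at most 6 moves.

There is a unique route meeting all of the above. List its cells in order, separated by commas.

(1,5), (1,4), (1,3), (1,2), (1,1), (2,1), (2,2)

Any route must reach (1,1), (1,2), and (2,1) and still end at (2,2) within 6 moves, so the order of the required stops is forced.
Route from (1,5): 4× left (reaching (1,1)), down to (2,1), right to (2,2) — 6 moves in all.
Check: all required cells visited; 6 ≤ 6 moves.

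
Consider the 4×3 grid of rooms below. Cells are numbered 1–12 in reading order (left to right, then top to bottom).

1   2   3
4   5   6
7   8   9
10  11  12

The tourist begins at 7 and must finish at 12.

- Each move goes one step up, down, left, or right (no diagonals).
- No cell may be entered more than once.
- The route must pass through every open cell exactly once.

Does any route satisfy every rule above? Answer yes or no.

One route that works: 7 → 10 → 11 → 8 → 5 → 4 → 1 → 2 → 3 → 6 → 9 → 12.

yes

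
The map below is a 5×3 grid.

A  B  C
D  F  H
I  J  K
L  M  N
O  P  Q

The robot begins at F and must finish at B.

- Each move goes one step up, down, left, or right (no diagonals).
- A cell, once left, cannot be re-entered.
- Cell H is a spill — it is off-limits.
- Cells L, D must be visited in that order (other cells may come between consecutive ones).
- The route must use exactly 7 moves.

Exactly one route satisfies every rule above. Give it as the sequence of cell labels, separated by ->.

F -> J -> M -> L -> I -> D -> A -> B

The waypoints must appear in the order L, D, with no cell reused.
Route from F: 2× down (reaching M), left to L, 3× up (reaching A), right to B — 7 moves in all.
Check: order respected (L at step 3, D at step 5); 7 moves as required.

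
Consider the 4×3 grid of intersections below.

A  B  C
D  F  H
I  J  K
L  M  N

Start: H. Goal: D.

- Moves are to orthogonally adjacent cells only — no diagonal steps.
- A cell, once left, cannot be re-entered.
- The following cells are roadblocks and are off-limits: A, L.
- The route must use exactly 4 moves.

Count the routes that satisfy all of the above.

4

Need simple routes of exactly 4 moves from H to D (Manhattan distance 2, so 1 moves are spent on a detour and 1 undoing it).
Enumerating: H C B F D | H K J F D | H K J I D | H F J I D.
That gives 4 routes.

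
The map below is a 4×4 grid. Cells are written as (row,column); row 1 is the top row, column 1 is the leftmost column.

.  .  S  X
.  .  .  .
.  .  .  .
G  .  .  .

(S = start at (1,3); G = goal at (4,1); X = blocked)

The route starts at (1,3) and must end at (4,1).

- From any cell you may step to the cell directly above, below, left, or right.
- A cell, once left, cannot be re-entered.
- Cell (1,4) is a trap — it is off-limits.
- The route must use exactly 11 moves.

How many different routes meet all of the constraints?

24

Need simple routes of exactly 11 moves from (1,3) to (4,1) (Manhattan distance 5, so 3 moves are spent on a detour and 3 undoing it).
Branch systematically from the start, pruning whenever the remaining move budget drops below the Manhattan distance to (4,1) or differs from it in parity. Grouping the completions by first move — via (2,3): 8; via (1,2): 16 — and summing: 8 + 16 = 24.
That gives 24 routes.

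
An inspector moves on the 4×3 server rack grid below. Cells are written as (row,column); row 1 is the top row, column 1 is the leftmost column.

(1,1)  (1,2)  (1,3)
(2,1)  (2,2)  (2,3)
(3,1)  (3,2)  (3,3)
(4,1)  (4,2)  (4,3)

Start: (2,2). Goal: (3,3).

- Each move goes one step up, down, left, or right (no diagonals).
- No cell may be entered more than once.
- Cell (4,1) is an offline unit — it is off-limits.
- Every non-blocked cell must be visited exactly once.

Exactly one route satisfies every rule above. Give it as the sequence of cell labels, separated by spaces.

Need to visit all 11 open cells exactly once, starting at (2,2) and ending at (3,3).
Route from (2,2): right to (2,3), up to (1,3), 2× left (reaching (1,1)), 2× down (reaching (3,1)), right to (3,2), down to (4,2), right to (4,3), up to (3,3) — 10 moves in all.
Check: all 11 open cells covered.

(2,2) (2,3) (1,3) (1,2) (1,1) (2,1) (3,1) (3,2) (4,2) (4,3) (3,3)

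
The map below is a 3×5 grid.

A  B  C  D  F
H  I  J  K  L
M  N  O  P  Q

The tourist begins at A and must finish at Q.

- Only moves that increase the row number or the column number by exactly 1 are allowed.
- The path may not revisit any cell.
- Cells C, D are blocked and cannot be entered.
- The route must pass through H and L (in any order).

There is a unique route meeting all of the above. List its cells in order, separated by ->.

Moves only go right or down, so the column and row indices never decrease.
Route from A: down 1 to H, right 4 to L, down 1 to Q — 6 moves in all.
Check: all required cells visited.

A -> H -> I -> J -> K -> L -> Q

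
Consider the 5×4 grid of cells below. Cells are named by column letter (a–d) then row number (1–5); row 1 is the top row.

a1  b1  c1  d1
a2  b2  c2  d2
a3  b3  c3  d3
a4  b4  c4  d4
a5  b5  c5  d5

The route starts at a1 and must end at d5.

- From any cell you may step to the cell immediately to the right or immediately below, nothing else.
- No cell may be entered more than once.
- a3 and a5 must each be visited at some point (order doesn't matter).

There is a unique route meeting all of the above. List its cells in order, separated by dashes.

a1 - a2 - a3 - a4 - a5 - b5 - c5 - d5

Moves only go right or down, so the column and row indices never decrease.
Route from a1: 4× down (reaching a5), 3× right (reaching d5) — 7 moves in all.
Check: all required cells visited.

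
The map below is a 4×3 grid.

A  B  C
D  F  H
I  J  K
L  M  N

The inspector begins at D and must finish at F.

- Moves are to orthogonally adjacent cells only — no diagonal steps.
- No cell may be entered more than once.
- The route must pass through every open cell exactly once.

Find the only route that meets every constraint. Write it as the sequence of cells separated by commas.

Need to visit all 12 open cells exactly once, starting at D and ending at F.
Cell N has only two open neighbours (K and M), so the path must pass straight through it: one of those is the cell it's entered from and the other is where it exits.
Route from D: up 1 to A, right 2 to C, down 3 to N, left 2 to L, up 1 to I, right 1 to J, up 1 to F — 11 moves in all.
Check: all 12 open cells covered.

D, A, B, C, H, K, N, M, L, I, J, F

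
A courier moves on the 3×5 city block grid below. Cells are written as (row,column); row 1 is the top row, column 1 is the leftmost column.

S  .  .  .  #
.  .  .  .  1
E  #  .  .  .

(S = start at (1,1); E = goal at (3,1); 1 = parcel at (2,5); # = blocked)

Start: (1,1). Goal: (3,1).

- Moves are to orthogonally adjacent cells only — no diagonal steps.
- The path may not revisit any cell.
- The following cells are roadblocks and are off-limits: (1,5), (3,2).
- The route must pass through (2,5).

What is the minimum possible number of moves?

12

Any route passes through (2,5) somewhere between (1,1) and (3,1). Summing Manhattan distances along the two legs ((1,1) → (2,5) → (3,1)) gives a lower bound of 5 + 5 = 10 moves.
The shortest route satisfying every rule uses 12 moves: (1,1) → (1,2) → (1,3) → (1,4) → (2,4) → (2,5) → (3,5) → (3,4) → (3,3) → (2,3) → (2,2) → (2,1) → (3,1).
The no-revisit rule (legs can't share cells) pushes the minimum above the 10-move bound; an exhaustive check rules out every length from 10 to 11, leaving 12 as the minimum.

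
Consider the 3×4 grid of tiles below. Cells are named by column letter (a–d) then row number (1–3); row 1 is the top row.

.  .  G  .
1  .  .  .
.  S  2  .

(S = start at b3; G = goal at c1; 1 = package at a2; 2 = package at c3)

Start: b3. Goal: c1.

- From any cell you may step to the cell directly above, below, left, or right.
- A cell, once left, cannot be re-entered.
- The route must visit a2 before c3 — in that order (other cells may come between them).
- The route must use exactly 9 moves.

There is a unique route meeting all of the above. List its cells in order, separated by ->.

b3 -> a3 -> a2 -> b2 -> c2 -> c3 -> d3 -> d2 -> d1 -> c1

The waypoints must appear in the order a2, c3, with no cell reused.
Route from b3: left to a3, up to a2, 2× right (reaching c2), down to c3, right to d3, 2× up (reaching d1), left to c1 — 9 moves in all.
Check: order respected (1 at step 2, 2 at step 5); 9 moves as required.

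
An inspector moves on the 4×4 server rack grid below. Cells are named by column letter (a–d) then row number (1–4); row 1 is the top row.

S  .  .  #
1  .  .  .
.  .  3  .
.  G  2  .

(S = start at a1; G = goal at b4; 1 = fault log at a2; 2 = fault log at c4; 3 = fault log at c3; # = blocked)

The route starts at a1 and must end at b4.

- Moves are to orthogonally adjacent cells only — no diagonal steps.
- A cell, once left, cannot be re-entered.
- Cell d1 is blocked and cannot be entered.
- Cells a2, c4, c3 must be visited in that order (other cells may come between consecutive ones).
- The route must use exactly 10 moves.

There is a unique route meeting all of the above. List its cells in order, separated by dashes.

The waypoints must appear in the order a2, c4, c3, with no cell reused.
Route from a1: down 1 to a2, right 3 to d2, down 2 to d4, left 1 to c4, up 1 to c3, left 1 to b3, down 1 to b4 — 10 moves in all.
Check: order respected (1 at step 1, 2 at step 7, 3 at step 8); 10 moves as required.

a1 - a2 - b2 - c2 - d2 - d3 - d4 - c4 - c3 - b3 - b4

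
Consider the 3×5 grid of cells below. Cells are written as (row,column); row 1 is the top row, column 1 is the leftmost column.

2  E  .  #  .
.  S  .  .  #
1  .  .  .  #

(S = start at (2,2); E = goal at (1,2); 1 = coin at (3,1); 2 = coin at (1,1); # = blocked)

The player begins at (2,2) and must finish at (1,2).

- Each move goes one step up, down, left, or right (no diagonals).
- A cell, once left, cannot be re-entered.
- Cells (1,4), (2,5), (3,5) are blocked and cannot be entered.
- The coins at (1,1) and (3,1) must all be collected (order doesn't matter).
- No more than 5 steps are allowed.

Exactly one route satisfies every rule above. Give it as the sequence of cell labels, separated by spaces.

(2,2) (3,2) (3,1) (2,1) (1,1) (1,2)

The 5-move cap with required stops at (1,1), (3,1) leaves no slack for detours.
Route from (2,2): down to (3,2), left to (3,1), 2× up (reaching (1,1)), right to (1,2) — 5 moves in all.
Check: all required cells visited; 5 ≤ 5 moves.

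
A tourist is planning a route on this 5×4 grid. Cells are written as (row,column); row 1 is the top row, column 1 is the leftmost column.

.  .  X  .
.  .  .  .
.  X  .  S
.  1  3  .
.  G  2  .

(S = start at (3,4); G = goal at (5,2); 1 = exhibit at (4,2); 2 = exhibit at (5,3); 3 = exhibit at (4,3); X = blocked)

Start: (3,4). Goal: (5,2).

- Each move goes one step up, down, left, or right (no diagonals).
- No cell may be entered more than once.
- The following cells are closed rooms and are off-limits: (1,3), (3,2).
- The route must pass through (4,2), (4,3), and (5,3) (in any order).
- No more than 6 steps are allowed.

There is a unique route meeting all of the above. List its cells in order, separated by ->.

(3,4) -> (4,4) -> (5,4) -> (5,3) -> (4,3) -> (4,2) -> (5,2)

The budget equals the shortest possible length, so every move has to be on a shortest route through the required cells.
Route from (3,4): down 2 to (5,4), left 1 to (5,3), up 1 to (4,3), left 1 to (4,2), down 1 to (5,2) — 6 moves in all.
Check: all required cells visited; 6 ≤ 6 moves.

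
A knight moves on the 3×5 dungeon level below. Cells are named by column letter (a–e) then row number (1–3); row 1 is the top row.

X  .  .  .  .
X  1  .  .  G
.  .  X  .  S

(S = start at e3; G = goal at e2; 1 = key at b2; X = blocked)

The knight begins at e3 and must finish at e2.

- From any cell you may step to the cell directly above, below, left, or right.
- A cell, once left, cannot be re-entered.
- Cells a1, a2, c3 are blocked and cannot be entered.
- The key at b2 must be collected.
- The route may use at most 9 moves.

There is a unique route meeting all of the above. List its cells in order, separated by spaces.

Any route must reach b2 and still end at e2 within 9 moves, so the order of the required stops is forced.
Route from e3: left 1 to d3, up 1 to d2, left 2 to b2, up 1 to b1, right 3 to e1, down 1 to e2 — 9 moves in all.
Check: all required cells visited; 9 ≤ 9 moves.

e3 d3 d2 c2 b2 b1 c1 d1 e1 e2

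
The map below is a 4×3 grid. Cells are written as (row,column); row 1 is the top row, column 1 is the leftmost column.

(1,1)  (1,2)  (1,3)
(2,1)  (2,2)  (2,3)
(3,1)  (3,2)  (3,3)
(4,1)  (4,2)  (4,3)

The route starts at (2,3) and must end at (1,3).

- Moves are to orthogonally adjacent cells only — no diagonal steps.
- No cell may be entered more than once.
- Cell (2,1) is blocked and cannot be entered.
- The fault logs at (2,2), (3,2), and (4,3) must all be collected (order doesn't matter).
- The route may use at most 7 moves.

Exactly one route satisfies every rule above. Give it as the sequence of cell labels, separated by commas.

The budget equals the shortest possible length, so every move has to be on a shortest route through the required cells.
Route from (2,3): 2× down (reaching (4,3)), left to (4,2), 3× up (reaching (1,2)), right to (1,3) — 7 moves in all.
Check: all required cells visited; 7 ≤ 7 moves.

(2,3), (3,3), (4,3), (4,2), (3,2), (2,2), (1,2), (1,3)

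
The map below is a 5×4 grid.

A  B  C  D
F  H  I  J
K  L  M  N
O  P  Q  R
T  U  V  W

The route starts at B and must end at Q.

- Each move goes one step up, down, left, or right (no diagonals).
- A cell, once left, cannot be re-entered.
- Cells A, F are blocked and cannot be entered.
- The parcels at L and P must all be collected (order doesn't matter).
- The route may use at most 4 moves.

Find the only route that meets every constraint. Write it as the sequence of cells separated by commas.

The budget equals the shortest possible length, so every move has to be on a shortest route through the required cells.
Route from B: down 3 to P, right 1 to Q — 4 moves in all.
Check: all required cells visited; 4 ≤ 4 moves.

B, H, L, P, Q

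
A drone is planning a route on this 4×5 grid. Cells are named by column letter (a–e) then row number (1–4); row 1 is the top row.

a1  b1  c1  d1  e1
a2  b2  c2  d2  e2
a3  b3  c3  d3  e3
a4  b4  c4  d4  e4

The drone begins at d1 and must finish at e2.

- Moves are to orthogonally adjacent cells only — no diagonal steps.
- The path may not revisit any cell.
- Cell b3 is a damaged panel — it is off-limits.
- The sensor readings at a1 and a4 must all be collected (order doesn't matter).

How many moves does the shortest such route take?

Any route passes through a1 and a4 in some order between d1 and e2. Summing Manhattan distances along each leg and taking the cheapest ordering (d1 → a1 → a4 → e2) gives a lower bound of 3 + 3 + 6 = 12 moves.
A route of 12 moves achieves this: d1 → c1 → b1 → a1 → a2 → a3 → a4 → b4 → c4 → c3 → c2 → d2 → e2.
Since 12 matches the lower bound, it is optimal.

12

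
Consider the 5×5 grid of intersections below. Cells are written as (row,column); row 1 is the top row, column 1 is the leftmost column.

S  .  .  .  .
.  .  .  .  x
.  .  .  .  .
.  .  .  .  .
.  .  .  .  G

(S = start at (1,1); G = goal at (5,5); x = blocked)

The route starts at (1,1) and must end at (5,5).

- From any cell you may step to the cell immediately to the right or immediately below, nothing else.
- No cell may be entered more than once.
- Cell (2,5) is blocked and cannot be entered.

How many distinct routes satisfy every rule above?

65

A right/down-only route from (1,1) to (5,5) makes exactly 4 down-moves and 4 right-moves in some order.
With no other constraints that would be C(8,4) = 70 routes.
Subtract routes through each blocked cell (inclusion–exclusion for overlaps): − through (2,5): 5 → 65.
That gives 65 routes.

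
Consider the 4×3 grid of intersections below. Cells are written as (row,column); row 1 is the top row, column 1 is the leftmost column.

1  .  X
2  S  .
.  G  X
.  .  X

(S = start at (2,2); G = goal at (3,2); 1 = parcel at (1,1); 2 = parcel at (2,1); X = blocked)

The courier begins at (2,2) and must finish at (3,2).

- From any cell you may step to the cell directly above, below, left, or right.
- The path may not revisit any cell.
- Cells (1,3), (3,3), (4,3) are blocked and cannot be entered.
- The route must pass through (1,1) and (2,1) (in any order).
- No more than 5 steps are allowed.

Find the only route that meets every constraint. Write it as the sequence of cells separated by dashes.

Any route must reach (1,1) and (2,1) and still end at (3,2) within 5 moves, so the order of the required stops is forced.
Route from (2,2): up to (1,2), left to (1,1), 2× down (reaching (3,1)), right to (3,2) — 5 moves in all.
Check: all required cells visited; 5 ≤ 5 moves.

(2,2) - (1,2) - (1,1) - (2,1) - (3,1) - (3,2)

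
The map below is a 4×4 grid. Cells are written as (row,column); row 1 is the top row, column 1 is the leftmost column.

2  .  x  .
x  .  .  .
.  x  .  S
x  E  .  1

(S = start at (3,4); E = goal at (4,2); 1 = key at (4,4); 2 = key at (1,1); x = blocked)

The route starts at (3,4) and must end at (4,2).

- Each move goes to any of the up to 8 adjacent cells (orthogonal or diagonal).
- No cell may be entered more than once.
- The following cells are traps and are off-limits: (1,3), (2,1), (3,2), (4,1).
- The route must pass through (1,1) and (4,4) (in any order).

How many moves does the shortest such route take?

Any route passes through (1,1) and (4,4) in some order between (3,4) and (4,2). Summing Chebyshev distances along each leg and taking the cheapest ordering ((3,4) → (4,4) → (1,1) → (4,2)) gives a lower bound of 1 + 3 + 3 = 7 moves.
The shortest route satisfying every rule uses 8 moves: (3,4) → (2,3) → (1,2) → (1,1) → (2,2) → (3,3) → (4,4) → (4,3) → (4,2).
The bound of 7 isn't tight here; checking systematically, no route of length 7 through 7 satisfies every constraint, so 8 is the minimum.

8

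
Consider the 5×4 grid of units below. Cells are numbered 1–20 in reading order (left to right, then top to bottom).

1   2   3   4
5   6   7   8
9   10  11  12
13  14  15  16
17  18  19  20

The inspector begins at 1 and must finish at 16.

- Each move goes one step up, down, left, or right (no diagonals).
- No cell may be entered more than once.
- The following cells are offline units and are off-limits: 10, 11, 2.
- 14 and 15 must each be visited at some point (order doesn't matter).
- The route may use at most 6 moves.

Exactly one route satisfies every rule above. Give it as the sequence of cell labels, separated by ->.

1 -> 5 -> 9 -> 13 -> 14 -> 15 -> 16

Any route must reach 14 and 15 and still end at 16 within 6 moves, so the order of the required stops is forced.
Route from 1: down 3 to 13, right 3 to 16 — 6 moves in all.
Check: all required cells visited; 6 ≤ 6 moves.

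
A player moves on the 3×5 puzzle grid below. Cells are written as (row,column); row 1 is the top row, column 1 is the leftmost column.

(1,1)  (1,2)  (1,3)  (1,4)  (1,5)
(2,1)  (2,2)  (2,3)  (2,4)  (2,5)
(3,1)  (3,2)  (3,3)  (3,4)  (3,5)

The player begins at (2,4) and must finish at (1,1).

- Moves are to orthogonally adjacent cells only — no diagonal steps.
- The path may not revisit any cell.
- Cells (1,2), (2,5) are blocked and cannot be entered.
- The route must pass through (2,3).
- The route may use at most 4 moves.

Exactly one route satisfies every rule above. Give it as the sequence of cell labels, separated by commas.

(2,4), (2,3), (2,2), (2,1), (1,1)

Any route must reach (2,3) and still end at (1,1) within 4 moves, so the order of the required stops is forced.
Route from (2,4): left 3 to (2,1), up 1 to (1,1) — 4 moves in all.
Check: all required cells visited; 4 ≤ 4 moves.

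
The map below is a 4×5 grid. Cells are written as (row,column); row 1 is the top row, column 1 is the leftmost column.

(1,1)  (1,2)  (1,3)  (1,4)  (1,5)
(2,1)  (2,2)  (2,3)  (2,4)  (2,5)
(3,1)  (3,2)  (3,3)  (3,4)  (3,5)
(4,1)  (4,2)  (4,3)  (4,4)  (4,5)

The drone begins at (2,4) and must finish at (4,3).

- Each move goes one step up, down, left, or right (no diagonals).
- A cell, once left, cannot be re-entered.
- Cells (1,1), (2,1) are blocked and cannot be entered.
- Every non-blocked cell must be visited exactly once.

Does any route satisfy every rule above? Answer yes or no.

One route that works: (2,4) → (1,4) → (1,5) → (2,5) → (3,5) → (4,5) → (4,4) → (3,4) → (3,3) → (2,3) → (1,3) → (1,2) → (2,2) → (3,2) → (3,1) → (4,1) → (4,2) → (4,3).

yes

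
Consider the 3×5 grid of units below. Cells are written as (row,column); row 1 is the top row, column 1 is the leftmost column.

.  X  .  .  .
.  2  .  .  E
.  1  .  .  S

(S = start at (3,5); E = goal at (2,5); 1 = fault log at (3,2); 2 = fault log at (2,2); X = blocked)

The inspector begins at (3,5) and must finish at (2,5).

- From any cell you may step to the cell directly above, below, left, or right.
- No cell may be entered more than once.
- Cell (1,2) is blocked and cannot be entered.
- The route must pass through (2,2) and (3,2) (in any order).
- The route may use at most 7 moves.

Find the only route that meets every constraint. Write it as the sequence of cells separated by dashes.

The 7-move cap with required stops at (2,2), (3,2) leaves no slack for detours.
Route from (3,5): left 3 to (3,2), up 1 to (2,2), right 3 to (2,5) — 7 moves in all.
Check: all required cells visited; 7 ≤ 7 moves.

(3,5) - (3,4) - (3,3) - (3,2) - (2,2) - (2,3) - (2,4) - (2,5)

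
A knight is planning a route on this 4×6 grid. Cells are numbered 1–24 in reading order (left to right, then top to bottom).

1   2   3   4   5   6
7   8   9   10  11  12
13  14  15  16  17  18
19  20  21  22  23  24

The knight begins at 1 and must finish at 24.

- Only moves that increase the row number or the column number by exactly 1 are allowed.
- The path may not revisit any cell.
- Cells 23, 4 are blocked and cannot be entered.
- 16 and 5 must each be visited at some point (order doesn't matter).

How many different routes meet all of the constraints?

A right/down-only route from 1 to 24 makes exactly 3 down-moves and 5 right-moves in some order.
With no other constraints that would be C(8,3) = 56 routes.
16 is below but to the left of 5: going 5 → 16 would need a leftward move and 16 → 5 an upward move, so no right/down-only route can visit both required cells.
No route satisfies every constraint, so the count is 0.

0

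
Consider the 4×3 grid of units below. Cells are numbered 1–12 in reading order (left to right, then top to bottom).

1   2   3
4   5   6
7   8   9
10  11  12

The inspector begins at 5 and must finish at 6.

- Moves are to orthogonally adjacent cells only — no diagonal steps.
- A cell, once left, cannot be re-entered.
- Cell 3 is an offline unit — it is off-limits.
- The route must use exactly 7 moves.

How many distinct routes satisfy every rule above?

5

Need simple routes of exactly 7 moves from 5 to 6 (Manhattan distance 1, so 3 moves are spent on a detour and 3 undoing it).
Enumerating: 5 2 1 4 7 8 9 6 | 5 8 7 10 11 12 9 6 | 5 4 7 10 11 8 9 6 | 5 4 7 10 11 12 9 6 | 5 4 7 8 11 12 9 6.
That gives 5 routes.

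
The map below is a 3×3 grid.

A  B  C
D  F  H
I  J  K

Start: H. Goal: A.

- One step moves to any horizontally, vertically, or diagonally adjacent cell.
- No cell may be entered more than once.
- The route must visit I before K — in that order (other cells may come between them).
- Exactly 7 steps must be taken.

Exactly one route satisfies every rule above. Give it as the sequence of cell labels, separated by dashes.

H - B - D - I - J - K - F - A

The waypoints must appear in the order I, K, with no cell reused.
Route from H: up-left to B, down-left to D, down to I, 2× right (reaching K), 2× up-left (reaching A) — 7 moves in all.
Check: order respected (I at step 3, K at step 5); 7 moves as required.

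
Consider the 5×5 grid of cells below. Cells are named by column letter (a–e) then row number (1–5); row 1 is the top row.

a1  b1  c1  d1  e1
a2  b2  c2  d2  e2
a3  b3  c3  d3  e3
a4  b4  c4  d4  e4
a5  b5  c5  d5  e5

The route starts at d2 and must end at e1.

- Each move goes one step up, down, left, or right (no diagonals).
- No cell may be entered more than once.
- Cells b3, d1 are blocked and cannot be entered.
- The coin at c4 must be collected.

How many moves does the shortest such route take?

8

Any route passes through c4 somewhere between d2 and e1. Summing Manhattan distances along the two legs (d2 → c4 → e1) gives a lower bound of 3 + 5 = 8 moves.
A route of 8 moves achieves this: d2 → d3 → c3 → c4 → d4 → e4 → e3 → e2 → e1.
Since 8 matches the lower bound, it is optimal.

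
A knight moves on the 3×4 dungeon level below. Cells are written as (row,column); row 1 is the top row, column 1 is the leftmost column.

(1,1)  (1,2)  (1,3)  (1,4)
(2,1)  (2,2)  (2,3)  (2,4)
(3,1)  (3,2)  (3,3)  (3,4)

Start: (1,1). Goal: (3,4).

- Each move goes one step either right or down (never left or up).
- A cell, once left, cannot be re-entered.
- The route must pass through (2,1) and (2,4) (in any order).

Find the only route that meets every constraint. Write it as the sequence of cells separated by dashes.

(1,1) - (2,1) - (2,2) - (2,3) - (2,4) - (3,4)

Moves only go right or down, so the column and row indices never decrease.
Route from (1,1): down 1 to (2,1), right 3 to (2,4), down 1 to (3,4) — 5 moves in all.
Check: all required cells visited.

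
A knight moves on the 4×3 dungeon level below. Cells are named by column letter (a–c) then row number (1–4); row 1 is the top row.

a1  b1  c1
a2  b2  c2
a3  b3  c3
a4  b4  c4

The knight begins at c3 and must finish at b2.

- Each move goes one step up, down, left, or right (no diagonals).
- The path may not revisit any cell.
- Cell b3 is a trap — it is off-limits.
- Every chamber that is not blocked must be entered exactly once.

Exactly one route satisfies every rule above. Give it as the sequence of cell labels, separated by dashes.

c3 - c4 - b4 - a4 - a3 - a2 - a1 - b1 - c1 - c2 - b2

Need to visit all 11 open cells exactly once, starting at c3 and ending at b2.
Cell c4 has only two open neighbours (c3 and b4), so the path must pass straight through it: one of those is the cell it's entered from and the other is where it exits.
Route from c3: down 1 to c4, left 2 to a4, up 3 to a1, right 2 to c1, down 1 to c2, left 1 to b2 — 10 moves in all.
Check: all 11 open cells covered.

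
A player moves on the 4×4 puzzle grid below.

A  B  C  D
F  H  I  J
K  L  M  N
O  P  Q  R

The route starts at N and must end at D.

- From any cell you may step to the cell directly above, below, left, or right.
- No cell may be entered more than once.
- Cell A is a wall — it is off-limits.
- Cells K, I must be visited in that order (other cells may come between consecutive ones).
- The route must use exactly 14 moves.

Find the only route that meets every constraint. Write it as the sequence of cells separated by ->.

N -> R -> Q -> M -> L -> P -> O -> K -> F -> H -> B -> C -> I -> J -> D

The waypoints must appear in the order K, I, with no cell reused.
Route from N: down 1 to R, left 1 to Q, up 1 to M, left 1 to L, down 1 to P, left 1 to O, up 2 to F, right 1 to H, up 1 to B, right 1 to C, down 1 to I, right 1 to J, up 1 to D — 14 moves in all.
Check: order respected (K at step 7, I at step 12); 14 moves as required.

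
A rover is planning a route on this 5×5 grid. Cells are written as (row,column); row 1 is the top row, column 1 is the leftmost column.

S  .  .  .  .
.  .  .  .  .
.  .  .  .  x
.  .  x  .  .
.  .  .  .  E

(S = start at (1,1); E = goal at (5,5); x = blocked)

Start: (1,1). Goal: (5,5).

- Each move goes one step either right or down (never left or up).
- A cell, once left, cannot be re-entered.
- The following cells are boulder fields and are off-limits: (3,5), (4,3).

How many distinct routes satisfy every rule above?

A right/down-only route from (1,1) to (5,5) makes exactly 4 down-moves and 4 right-moves in some order.
With no other constraints that would be C(8,4) = 70 routes.
Subtract routes through each blocked cell (inclusion–exclusion for overlaps): − through (3,5): 15 − through (4,3): 30 → 25.
That gives 25 routes.

25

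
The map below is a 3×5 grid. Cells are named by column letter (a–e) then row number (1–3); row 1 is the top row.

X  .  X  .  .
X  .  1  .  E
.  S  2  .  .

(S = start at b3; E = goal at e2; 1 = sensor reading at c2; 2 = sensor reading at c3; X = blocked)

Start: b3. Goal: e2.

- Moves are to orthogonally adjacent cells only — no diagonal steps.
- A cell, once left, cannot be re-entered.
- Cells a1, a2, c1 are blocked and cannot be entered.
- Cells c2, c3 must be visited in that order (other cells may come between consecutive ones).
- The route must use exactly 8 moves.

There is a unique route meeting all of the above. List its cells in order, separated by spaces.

The waypoints must appear in the order c2, c3, with no cell reused.
Route from b3: up 1 to b2, right 1 to c2, down 1 to c3, right 1 to d3, up 2 to d1, right 1 to e1, down 1 to e2 — 8 moves in all.
Check: order respected (1 at step 2, 2 at step 3); 8 moves as required.

b3 b2 c2 c3 d3 d2 d1 e1 e2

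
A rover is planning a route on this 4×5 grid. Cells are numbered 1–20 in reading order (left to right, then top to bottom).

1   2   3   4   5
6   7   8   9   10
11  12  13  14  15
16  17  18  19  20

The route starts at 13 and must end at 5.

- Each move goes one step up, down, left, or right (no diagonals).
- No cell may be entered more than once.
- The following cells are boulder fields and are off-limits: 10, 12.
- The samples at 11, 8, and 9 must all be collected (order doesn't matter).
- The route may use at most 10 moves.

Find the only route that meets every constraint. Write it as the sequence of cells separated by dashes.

The budget equals the shortest possible length, so every move has to be on a shortest route through the required cells.
Route from 13: down to 18, 2× left (reaching 16), 2× up (reaching 6), 3× right (reaching 9), up to 4, right to 5 — 10 moves in all.
Check: all required cells visited; 10 ≤ 10 moves.

13 - 18 - 17 - 16 - 11 - 6 - 7 - 8 - 9 - 4 - 5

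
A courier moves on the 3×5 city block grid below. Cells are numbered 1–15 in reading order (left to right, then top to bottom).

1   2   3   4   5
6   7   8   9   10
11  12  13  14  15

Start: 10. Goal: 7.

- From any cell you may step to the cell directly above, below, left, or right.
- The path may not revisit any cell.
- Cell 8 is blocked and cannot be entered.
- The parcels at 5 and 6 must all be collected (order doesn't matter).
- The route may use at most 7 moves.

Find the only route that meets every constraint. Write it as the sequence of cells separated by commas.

10, 5, 4, 3, 2, 1, 6, 7

The budget equals the shortest possible length, so every move has to be on a shortest route through the required cells.
Route from 10: up to 5, 4× left (reaching 1), down to 6, right to 7 — 7 moves in all.
Check: all required cells visited; 7 ≤ 7 moves.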